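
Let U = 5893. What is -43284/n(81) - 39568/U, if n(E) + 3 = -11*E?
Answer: 36616470/878057 ≈ 41.702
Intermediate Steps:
n(E) = -3 - 11*E
-43284/n(81) - 39568/U = -43284/(-3 - 11*81) - 39568/5893 = -43284/(-3 - 891) - 39568*1/5893 = -43284/(-894) - 39568/5893 = -43284*(-1/894) - 39568/5893 = 7214/149 - 39568/5893 = 36616470/878057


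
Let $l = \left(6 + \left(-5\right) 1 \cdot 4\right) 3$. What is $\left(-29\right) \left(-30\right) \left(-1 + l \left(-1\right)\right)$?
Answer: $35670$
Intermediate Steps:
$l = -42$ ($l = \left(6 - 20\right) 3 = \left(-14\right) 3 = -42$)
$\left(-29\right) \left(-30\right) \left(-1 + l \left(-1\right)\right) = \left(-29\right) \left(-30\right) \left(-1 - -42\right) = 870 \left(-1 + 42\right) = 870 \cdot 41 = 35670$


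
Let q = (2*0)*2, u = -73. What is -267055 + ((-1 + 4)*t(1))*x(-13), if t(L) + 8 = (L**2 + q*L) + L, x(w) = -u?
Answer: -268369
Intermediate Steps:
x(w) = 73 (x(w) = -1*(-73) = 73)
q = 0 (q = 0*2 = 0)
t(L) = -8 + L + L**2 (t(L) = -8 + ((L**2 + 0*L) + L) = -8 + ((L**2 + 0) + L) = -8 + (L**2 + L) = -8 + (L + L**2) = -8 + L + L**2)
-267055 + ((-1 + 4)*t(1))*x(-13) = -267055 + ((-1 + 4)*(-8 + 1 + 1**2))*73 = -267055 + (3*(-8 + 1 + 1))*73 = -267055 + (3*(-6))*73 = -267055 - 18*73 = -267055 - 1314 = -268369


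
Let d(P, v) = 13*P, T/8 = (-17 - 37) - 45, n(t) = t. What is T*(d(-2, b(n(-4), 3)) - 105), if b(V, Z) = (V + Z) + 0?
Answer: 103752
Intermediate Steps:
b(V, Z) = V + Z
T = -792 (T = 8*((-17 - 37) - 45) = 8*(-54 - 45) = 8*(-99) = -792)
T*(d(-2, b(n(-4), 3)) - 105) = -792*(13*(-2) - 105) = -792*(-26 - 105) = -792*(-131) = 103752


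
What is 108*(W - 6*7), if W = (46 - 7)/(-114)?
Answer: -86886/19 ≈ -4572.9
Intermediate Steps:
W = -13/38 (W = 39*(-1/114) = -13/38 ≈ -0.34211)
108*(W - 6*7) = 108*(-13/38 - 6*7) = 108*(-13/38 - 42) = 108*(-1609/38) = -86886/19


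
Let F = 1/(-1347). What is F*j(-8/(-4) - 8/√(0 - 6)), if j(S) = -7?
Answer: 7/1347 ≈ 0.0051967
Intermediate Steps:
F = -1/1347 ≈ -0.00074239
F*j(-8/(-4) - 8/√(0 - 6)) = -1/1347*(-7) = 7/1347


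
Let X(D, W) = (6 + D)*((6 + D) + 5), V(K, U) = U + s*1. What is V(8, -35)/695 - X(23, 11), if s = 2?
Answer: -685303/695 ≈ -986.05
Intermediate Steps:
V(K, U) = 2 + U (V(K, U) = U + 2*1 = U + 2 = 2 + U)
X(D, W) = (6 + D)*(11 + D)
V(8, -35)/695 - X(23, 11) = (2 - 35)/695 - (66 + 23² + 17*23) = -33*1/695 - (66 + 529 + 391) = -33/695 - 1*986 = -33/695 - 986 = -685303/695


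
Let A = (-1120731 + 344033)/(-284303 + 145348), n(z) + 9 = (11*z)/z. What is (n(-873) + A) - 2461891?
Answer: -342091009297/138955 ≈ -2.4619e+6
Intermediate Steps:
n(z) = 2 (n(z) = -9 + (11*z)/z = -9 + 11 = 2)
A = 776698/138955 (A = -776698/(-138955) = -776698*(-1/138955) = 776698/138955 ≈ 5.5896)
(n(-873) + A) - 2461891 = (2 + 776698/138955) - 2461891 = 1054608/138955 - 2461891 = -342091009297/138955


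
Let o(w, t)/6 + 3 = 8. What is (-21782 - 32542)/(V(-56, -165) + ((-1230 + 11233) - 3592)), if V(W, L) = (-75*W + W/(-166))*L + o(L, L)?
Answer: 500988/6332113 ≈ 0.079119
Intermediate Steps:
o(w, t) = 30 (o(w, t) = -18 + 6*8 = -18 + 48 = 30)
V(W, L) = 30 - 12451*L*W/166 (V(W, L) = (-75*W + W/(-166))*L + 30 = (-75*W + W*(-1/166))*L + 30 = (-75*W - W/166)*L + 30 = (-12451*W/166)*L + 30 = -12451*L*W/166 + 30 = 30 - 12451*L*W/166)
(-21782 - 32542)/(V(-56, -165) + ((-1230 + 11233) - 3592)) = (-21782 - 32542)/((30 - 12451/166*(-165)*(-56)) + ((-1230 + 11233) - 3592)) = -54324/((30 - 57523620/83) + (10003 - 3592)) = -54324/(-57521130/83 + 6411) = -54324/(-56989017/83) = -54324*(-83/56989017) = 500988/6332113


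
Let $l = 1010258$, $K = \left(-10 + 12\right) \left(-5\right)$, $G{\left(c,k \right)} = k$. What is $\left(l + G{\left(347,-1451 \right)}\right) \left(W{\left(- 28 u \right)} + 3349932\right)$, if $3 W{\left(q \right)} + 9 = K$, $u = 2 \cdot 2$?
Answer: $3379428462013$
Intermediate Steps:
$u = 4$
$K = -10$ ($K = 2 \left(-5\right) = -10$)
$W{\left(q \right)} = - \frac{19}{3}$ ($W{\left(q \right)} = -3 + \frac{1}{3} \left(-10\right) = -3 - \frac{10}{3} = - \frac{19}{3}$)
$\left(l + G{\left(347,-1451 \right)}\right) \left(W{\left(- 28 u \right)} + 3349932\right) = \left(1010258 - 1451\right) \left(- \frac{19}{3} + 3349932\right) = 1008807 \cdot \frac{10049777}{3} = 3379428462013$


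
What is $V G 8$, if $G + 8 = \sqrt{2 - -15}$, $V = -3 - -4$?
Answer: $-64 + 8 \sqrt{17} \approx -31.015$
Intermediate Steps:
$V = 1$ ($V = -3 + 4 = 1$)
$G = -8 + \sqrt{17}$ ($G = -8 + \sqrt{2 - -15} = -8 + \sqrt{2 + 15} = -8 + \sqrt{17} \approx -3.8769$)
$V G 8 = 1 \left(-8 + \sqrt{17}\right) 8 = \left(-8 + \sqrt{17}\right) 8 = -64 + 8 \sqrt{17}$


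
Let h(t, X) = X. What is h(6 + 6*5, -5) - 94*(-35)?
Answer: 3285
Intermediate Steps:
h(6 + 6*5, -5) - 94*(-35) = -5 - 94*(-35) = -5 + 3290 = 3285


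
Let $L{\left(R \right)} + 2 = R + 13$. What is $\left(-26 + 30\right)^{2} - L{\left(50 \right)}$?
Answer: $-45$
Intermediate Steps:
$L{\left(R \right)} = 11 + R$ ($L{\left(R \right)} = -2 + \left(R + 13\right) = -2 + \left(13 + R\right) = 11 + R$)
$\left(-26 + 30\right)^{2} - L{\left(50 \right)} = \left(-26 + 30\right)^{2} - \left(11 + 50\right) = 4^{2} - 61 = 16 - 61 = -45$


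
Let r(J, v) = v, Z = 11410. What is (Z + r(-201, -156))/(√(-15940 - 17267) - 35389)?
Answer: -199133903/626207264 - 5627*I*√33207/626207264 ≈ -0.318 - 0.0016375*I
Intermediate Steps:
(Z + r(-201, -156))/(√(-15940 - 17267) - 35389) = (11410 - 156)/(√(-15940 - 17267) - 35389) = 11254/(√(-33207) - 35389) = 11254/(I*√33207 - 35389) = 11254/(-35389 + I*√33207)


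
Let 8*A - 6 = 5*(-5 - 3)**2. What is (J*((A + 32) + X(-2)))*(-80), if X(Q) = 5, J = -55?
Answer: 342100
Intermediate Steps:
A = 163/4 (A = 3/4 + (5*(-5 - 3)**2)/8 = 3/4 + (5*(-8)**2)/8 = 3/4 + (5*64)/8 = 3/4 + (1/8)*320 = 3/4 + 40 = 163/4 ≈ 40.750)
(J*((A + 32) + X(-2)))*(-80) = -55*((163/4 + 32) + 5)*(-80) = -55*(291/4 + 5)*(-80) = -55*311/4*(-80) = -17105/4*(-80) = 342100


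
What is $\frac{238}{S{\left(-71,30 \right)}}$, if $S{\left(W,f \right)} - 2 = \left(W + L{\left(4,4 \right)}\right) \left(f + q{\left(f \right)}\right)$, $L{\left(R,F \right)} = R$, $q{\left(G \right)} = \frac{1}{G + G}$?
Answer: $- \frac{120}{1013} \approx -0.11846$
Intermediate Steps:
$q{\left(G \right)} = \frac{1}{2 G}$
$S{\left(W,f \right)} = 2 + \left(4 + W\right) \left(f + \frac{1}{2 f}\right)$ ($S{\left(W,f \right)} = 2 + \left(W + 4\right) \left(f + \frac{1}{2 f}\right) = 2 + \left(4 + W\right) \left(f + \frac{1}{2 f}\right)$)
$\frac{238}{S{\left(-71,30 \right)}} = \frac{238}{\frac{1}{30} \left(2 + \frac{1}{2} \left(-71\right) + 30 \left(2 + 4 \cdot 30 - 2130\right)\right)} = \frac{238}{\frac{1}{30} \left(2 - \frac{71}{2} + 30 \left(2 + 120 - 2130\right)\right)} = \frac{238}{\frac{1}{30} \left(2 - \frac{71}{2} + 30 \left(-2008\right)\right)} = \frac{238}{\frac{1}{30} \left(2 - \frac{71}{2} - 60240\right)} = \frac{238}{\frac{1}{30} \left(- \frac{120547}{2}\right)} = \frac{238}{- \frac{120547}{60}} = 238 \left(- \frac{60}{120547}\right) = - \frac{120}{1013}$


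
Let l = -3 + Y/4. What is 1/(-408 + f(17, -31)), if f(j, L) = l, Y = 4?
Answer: -1/410 ≈ -0.0024390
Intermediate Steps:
l = -2 (l = -3 + 4/4 = -3 + 4*(¼) = -3 + 1 = -2)
f(j, L) = -2
1/(-408 + f(17, -31)) = 1/(-408 - 2) = 1/(-410) = -1/410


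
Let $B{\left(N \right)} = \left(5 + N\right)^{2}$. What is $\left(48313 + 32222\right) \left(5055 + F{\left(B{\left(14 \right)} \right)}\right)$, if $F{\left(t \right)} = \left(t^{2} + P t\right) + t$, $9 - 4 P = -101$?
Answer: $\frac{23462181015}{2} \approx 1.1731 \cdot 10^{10}$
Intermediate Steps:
$P = \frac{55}{2}$ ($P = \frac{9}{4} - - \frac{101}{4} = \frac{9}{4} + \frac{101}{4} = \frac{55}{2} \approx 27.5$)
$F{\left(t \right)} = t^{2} + \frac{57 t}{2}$ ($F{\left(t \right)} = \left(t^{2} + \frac{55 t}{2}\right) + t = t^{2} + \frac{57 t}{2}$)
$\left(48313 + 32222\right) \left(5055 + F{\left(B{\left(14 \right)} \right)}\right) = \left(48313 + 32222\right) \left(5055 + \frac{\left(5 + 14\right)^{2} \left(57 + 2 \left(5 + 14\right)^{2}\right)}{2}\right) = 80535 \left(5055 + \frac{19^{2} \left(57 + 2 \cdot 19^{2}\right)}{2}\right) = 80535 \left(5055 + \frac{1}{2} \cdot 361 \left(57 + 2 \cdot 361\right)\right) = 80535 \left(5055 + \frac{1}{2} \cdot 361 \left(57 + 722\right)\right) = 80535 \left(5055 + \frac{1}{2} \cdot 361 \cdot 779\right) = 80535 \left(5055 + \frac{281219}{2}\right) = 80535 \cdot \frac{291329}{2} = \frac{23462181015}{2}$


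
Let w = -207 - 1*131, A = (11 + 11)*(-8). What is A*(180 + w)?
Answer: 27808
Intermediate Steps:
A = -176 (A = 22*(-8) = -176)
w = -338 (w = -207 - 131 = -338)
A*(180 + w) = -176*(180 - 338) = -176*(-158) = 27808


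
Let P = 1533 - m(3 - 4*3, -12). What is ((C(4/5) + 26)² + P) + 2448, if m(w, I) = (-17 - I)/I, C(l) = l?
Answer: 1409647/300 ≈ 4698.8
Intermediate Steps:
m(w, I) = (-17 - I)/I
P = 18391/12 (P = 1533 - (-17 - 1*(-12))/(-12) = 1533 - (-1)*(-17 + 12)/12 = 1533 - (-1)*(-5)/12 = 1533 - 1*5/12 = 1533 - 5/12 = 18391/12 ≈ 1532.6)
((C(4/5) + 26)² + P) + 2448 = ((4/5 + 26)² + 18391/12) + 2448 = ((4*(⅕) + 26)² + 18391/12) + 2448 = ((⅘ + 26)² + 18391/12) + 2448 = ((134/5)² + 18391/12) + 2448 = (17956/25 + 18391/12) + 2448 = 675247/300 + 2448 = 1409647/300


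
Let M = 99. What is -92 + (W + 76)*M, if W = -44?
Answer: 3076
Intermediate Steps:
-92 + (W + 76)*M = -92 + (-44 + 76)*99 = -92 + 32*99 = -92 + 3168 = 3076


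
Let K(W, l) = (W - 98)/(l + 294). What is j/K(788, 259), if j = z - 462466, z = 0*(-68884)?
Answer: -127871849/345 ≈ -3.7064e+5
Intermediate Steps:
z = 0
K(W, l) = (-98 + W)/(294 + l)
j = -462466 (j = 0 - 462466 = -462466)
j/K(788, 259) = -462466*(294 + 259)/(-98 + 788) = -462466/(690/553) = -462466/((1/553)*690) = -462466/690/553 = -462466*553/690 = -127871849/345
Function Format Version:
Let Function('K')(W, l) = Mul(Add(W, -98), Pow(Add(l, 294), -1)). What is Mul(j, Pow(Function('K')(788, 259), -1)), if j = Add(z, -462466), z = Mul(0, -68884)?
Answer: Rational(-127871849, 345) ≈ -3.7064e+5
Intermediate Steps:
z = 0
Function('K')(W, l) = Mul(Pow(Add(294, l), -1), Add(-98, W)) (Function('K')(W, l) = Mul(Add(-98, W), Pow(Add(294, l), -1)) = Mul(Pow(Add(294, l), -1), Add(-98, W)))
j = -462466 (j = Add(0, -462466) = -462466)
Mul(j, Pow(Function('K')(788, 259), -1)) = Mul(-462466, Pow(Mul(Pow(Add(294, 259), -1), Add(-98, 788)), -1)) = Mul(-462466, Pow(Mul(Pow(553, -1), 690), -1)) = Mul(-462466, Pow(Mul(Rational(1, 553), 690), -1)) = Mul(-462466, Pow(Rational(690, 553), -1)) = Mul(-462466, Rational(553, 690)) = Rational(-127871849, 345)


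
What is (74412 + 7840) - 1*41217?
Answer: 41035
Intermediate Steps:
(74412 + 7840) - 1*41217 = 82252 - 41217 = 41035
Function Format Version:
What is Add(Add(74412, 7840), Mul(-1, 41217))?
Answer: 41035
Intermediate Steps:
Add(Add(74412, 7840), Mul(-1, 41217)) = Add(82252, -41217) = 41035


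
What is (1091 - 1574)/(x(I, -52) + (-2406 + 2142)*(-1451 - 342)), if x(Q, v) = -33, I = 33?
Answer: -23/22539 ≈ -0.0010205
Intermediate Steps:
(1091 - 1574)/(x(I, -52) + (-2406 + 2142)*(-1451 - 342)) = (1091 - 1574)/(-33 + (-2406 + 2142)*(-1451 - 342)) = -483/(-33 - 264*(-1793)) = -483/(-33 + 473352) = -483/473319 = -483*1/473319 = -23/22539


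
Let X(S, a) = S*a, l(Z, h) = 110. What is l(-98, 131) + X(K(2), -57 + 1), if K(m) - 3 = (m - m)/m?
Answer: -58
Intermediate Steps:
K(m) = 3 (K(m) = 3 + (m - m)/m = 3 + 0/m = 3 + 0 = 3)
l(-98, 131) + X(K(2), -57 + 1) = 110 + 3*(-57 + 1) = 110 + 3*(-56) = 110 - 168 = -58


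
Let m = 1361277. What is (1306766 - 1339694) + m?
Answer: 1328349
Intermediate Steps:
(1306766 - 1339694) + m = (1306766 - 1339694) + 1361277 = -32928 + 1361277 = 1328349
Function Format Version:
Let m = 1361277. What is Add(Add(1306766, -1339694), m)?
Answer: 1328349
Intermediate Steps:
Add(Add(1306766, -1339694), m) = Add(Add(1306766, -1339694), 1361277) = Add(-32928, 1361277) = 1328349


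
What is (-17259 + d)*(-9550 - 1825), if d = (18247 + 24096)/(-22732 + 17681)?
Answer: 992099654000/5051 ≈ 1.9642e+8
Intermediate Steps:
d = -42343/5051 (d = 42343/(-5051) = 42343*(-1/5051) = -42343/5051 ≈ -8.3831)
(-17259 + d)*(-9550 - 1825) = (-17259 - 42343/5051)*(-9550 - 1825) = -87217552/5051*(-11375) = 992099654000/5051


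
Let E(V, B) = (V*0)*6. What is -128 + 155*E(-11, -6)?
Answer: -128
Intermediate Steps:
E(V, B) = 0 (E(V, B) = 0*6 = 0)
-128 + 155*E(-11, -6) = -128 + 155*0 = -128 + 0 = -128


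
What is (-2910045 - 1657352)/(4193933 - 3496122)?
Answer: -4567397/697811 ≈ -6.5453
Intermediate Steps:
(-2910045 - 1657352)/(4193933 - 3496122) = -4567397/697811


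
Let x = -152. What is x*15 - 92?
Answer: -2372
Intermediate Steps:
x*15 - 92 = -152*15 - 92 = -2280 - 92 = -2372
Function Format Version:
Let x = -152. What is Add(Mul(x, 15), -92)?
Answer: -2372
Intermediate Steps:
Add(Mul(x, 15), -92) = Add(Mul(-152, 15), -92) = Add(-2280, -92) = -2372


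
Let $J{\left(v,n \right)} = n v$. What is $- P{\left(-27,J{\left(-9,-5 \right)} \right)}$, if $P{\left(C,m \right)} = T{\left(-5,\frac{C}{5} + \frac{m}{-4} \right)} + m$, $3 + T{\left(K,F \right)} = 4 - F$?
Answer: $- \frac{1253}{20} \approx -62.65$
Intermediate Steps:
$T{\left(K,F \right)} = 1 - F$ ($T{\left(K,F \right)} = -3 - \left(-4 + F\right) = 1 - F$)
$P{\left(C,m \right)} = 1 - \frac{C}{5} + \frac{5 m}{4}$ ($P{\left(C,m \right)} = \left(1 - \left(\frac{C}{5} + \frac{m}{-4}\right)\right) + m = \left(1 - \left(C \frac{1}{5} + m \left(- \frac{1}{4}\right)\right)\right) + m = \left(1 - \left(\frac{C}{5} - \frac{m}{4}\right)\right) + m = \left(1 - \left(- \frac{m}{4} + \frac{C}{5}\right)\right) + m = \left(1 - \frac{C}{5} + \frac{m}{4}\right) + m = 1 - \frac{C}{5} + \frac{5 m}{4}$)
$- P{\left(-27,J{\left(-9,-5 \right)} \right)} = - (1 - - \frac{27}{5} + \frac{5 \left(\left(-5\right) \left(-9\right)\right)}{4}) = - (1 + \frac{27}{5} + \frac{5}{4} \cdot 45) = - (1 + \frac{27}{5} + \frac{225}{4}) = \left(-1\right) \frac{1253}{20} = - \frac{1253}{20}$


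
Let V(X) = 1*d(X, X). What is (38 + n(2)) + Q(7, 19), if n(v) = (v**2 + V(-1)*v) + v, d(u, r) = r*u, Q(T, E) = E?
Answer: 65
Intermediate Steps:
V(X) = X**2 (V(X) = 1*(X*X) = 1*X**2 = X**2)
n(v) = v**2 + 2*v (n(v) = (v**2 + (-1)**2*v) + v = (v**2 + 1*v) + v = (v**2 + v) + v = (v + v**2) + v = v**2 + 2*v)
(38 + n(2)) + Q(7, 19) = (38 + 2*(2 + 2)) + 19 = (38 + 2*4) + 19 = (38 + 8) + 19 = 46 + 19 = 65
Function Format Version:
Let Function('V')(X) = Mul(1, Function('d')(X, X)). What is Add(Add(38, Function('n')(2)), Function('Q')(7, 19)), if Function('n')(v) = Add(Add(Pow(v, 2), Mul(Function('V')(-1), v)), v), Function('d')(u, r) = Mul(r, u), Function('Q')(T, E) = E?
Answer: 65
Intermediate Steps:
Function('V')(X) = Pow(X, 2) (Function('V')(X) = Mul(1, Mul(X, X)) = Mul(1, Pow(X, 2)) = Pow(X, 2))
Function('n')(v) = Add(Pow(v, 2), Mul(2, v)) (Function('n')(v) = Add(Add(Pow(v, 2), Mul(Pow(-1, 2), v)), v) = Add(Add(Pow(v, 2), Mul(1, v)), v) = Add(Add(Pow(v, 2), v), v) = Add(Add(v, Pow(v, 2)), v) = Add(Pow(v, 2), Mul(2, v)))
Add(Add(38, Function('n')(2)), Function('Q')(7, 19)) = Add(Add(38, Mul(2, Add(2, 2))), 19) = Add(Add(38, Mul(2, 4)), 19) = Add(Add(38, 8), 19) = Add(46, 19) = 65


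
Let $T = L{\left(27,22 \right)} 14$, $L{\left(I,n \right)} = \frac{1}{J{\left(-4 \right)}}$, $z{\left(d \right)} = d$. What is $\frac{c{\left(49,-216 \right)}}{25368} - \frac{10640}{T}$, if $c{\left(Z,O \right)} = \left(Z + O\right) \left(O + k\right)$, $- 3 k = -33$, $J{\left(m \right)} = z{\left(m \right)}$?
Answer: $\frac{77152955}{25368} \approx 3041.3$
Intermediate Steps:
$J{\left(m \right)} = m$
$k = 11$ ($k = \left(- \frac{1}{3}\right) \left(-33\right) = 11$)
$L{\left(I,n \right)} = - \frac{1}{4}$ ($L{\left(I,n \right)} = \frac{1}{-4} = - \frac{1}{4}$)
$c{\left(Z,O \right)} = \left(11 + O\right) \left(O + Z\right)$ ($c{\left(Z,O \right)} = \left(Z + O\right) \left(O + 11\right) = \left(O + Z\right) \left(11 + O\right) = \left(11 + O\right) \left(O + Z\right)$)
$T = - \frac{7}{2}$ ($T = \left(- \frac{1}{4}\right) 14 = - \frac{7}{2} \approx -3.5$)
$\frac{c{\left(49,-216 \right)}}{25368} - \frac{10640}{T} = \frac{\left(-216\right)^{2} + 11 \left(-216\right) + 11 \cdot 49 - 10584}{25368} - \frac{10640}{- \frac{7}{2}} = \left(46656 - 2376 + 539 - 10584\right) \frac{1}{25368} - -3040 = 34235 \cdot \frac{1}{25368} + 3040 = \frac{34235}{25368} + 3040 = \frac{77152955}{25368}$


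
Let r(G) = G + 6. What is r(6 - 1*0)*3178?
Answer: 38136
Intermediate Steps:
r(G) = 6 + G
r(6 - 1*0)*3178 = (6 + (6 - 1*0))*3178 = (6 + (6 + 0))*3178 = (6 + 6)*3178 = 12*3178 = 38136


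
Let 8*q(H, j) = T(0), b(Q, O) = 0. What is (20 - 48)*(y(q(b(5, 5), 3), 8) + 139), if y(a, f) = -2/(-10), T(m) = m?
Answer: -19488/5 ≈ -3897.6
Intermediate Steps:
q(H, j) = 0 (q(H, j) = (⅛)*0 = 0)
y(a, f) = ⅕ (y(a, f) = -2*(-⅒) = ⅕)
(20 - 48)*(y(q(b(5, 5), 3), 8) + 139) = (20 - 48)*(⅕ + 139) = -28*696/5 = -19488/5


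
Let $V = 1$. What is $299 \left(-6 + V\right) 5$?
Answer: $-7475$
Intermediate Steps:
$299 \left(-6 + V\right) 5 = 299 \left(-6 + 1\right) 5 = 299 \left(\left(-5\right) 5\right) = 299 \left(-25\right) = -7475$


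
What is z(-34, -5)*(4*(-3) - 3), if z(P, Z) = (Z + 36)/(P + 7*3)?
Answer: 465/13 ≈ 35.769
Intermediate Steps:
z(P, Z) = (36 + Z)/(21 + P) (z(P, Z) = (36 + Z)/(P + 21) = (36 + Z)/(21 + P))
z(-34, -5)*(4*(-3) - 3) = ((36 - 5)/(21 - 34))*(4*(-3) - 3) = (31/(-13))*(-12 - 3) = -1/13*31*(-15) = -31/13*(-15) = 465/13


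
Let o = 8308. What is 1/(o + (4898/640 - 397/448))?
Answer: 1120/9312539 ≈ 0.00012027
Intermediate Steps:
1/(o + (4898/640 - 397/448)) = 1/(8308 + (4898/640 - 397/448)) = 1/(8308 + (4898*(1/640) - 397*1/448)) = 1/(8308 + (2449/320 - 397/448)) = 1/(8308 + 7579/1120) = 1/(9312539/1120) = 1120/9312539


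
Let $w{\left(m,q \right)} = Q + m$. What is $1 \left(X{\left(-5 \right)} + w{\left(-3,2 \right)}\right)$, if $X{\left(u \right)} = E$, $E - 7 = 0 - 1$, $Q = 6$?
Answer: $9$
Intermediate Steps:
$w{\left(m,q \right)} = 6 + m$
$E = 6$ ($E = 7 + \left(0 - 1\right) = 7 - 1 = 6$)
$X{\left(u \right)} = 6$
$1 \left(X{\left(-5 \right)} + w{\left(-3,2 \right)}\right) = 1 \left(6 + \left(6 - 3\right)\right) = 1 \left(6 + 3\right) = 1 \cdot 9 = 9$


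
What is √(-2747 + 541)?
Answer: I*√2206 ≈ 46.968*I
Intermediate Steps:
√(-2747 + 541) = √(-2206) = I*√2206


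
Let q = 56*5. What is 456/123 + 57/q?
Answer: 44897/11480 ≈ 3.9109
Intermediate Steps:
q = 280
456/123 + 57/q = 456/123 + 57/280 = 456*(1/123) + 57*(1/280) = 152/41 + 57/280 = 44897/11480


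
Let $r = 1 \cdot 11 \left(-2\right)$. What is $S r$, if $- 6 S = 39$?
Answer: $143$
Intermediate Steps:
$r = -22$ ($r = 11 \left(-2\right) = -22$)
$S = - \frac{13}{2}$ ($S = \left(- \frac{1}{6}\right) 39 = - \frac{13}{2} \approx -6.5$)
$S r = \left(- \frac{13}{2}\right) \left(-22\right) = 143$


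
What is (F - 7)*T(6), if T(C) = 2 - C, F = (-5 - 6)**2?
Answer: -456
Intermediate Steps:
F = 121 (F = (-11)**2 = 121)
(F - 7)*T(6) = (121 - 7)*(2 - 1*6) = 114*(2 - 6) = 114*(-4) = -456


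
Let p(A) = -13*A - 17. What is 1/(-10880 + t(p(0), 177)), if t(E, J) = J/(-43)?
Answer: -43/468017 ≈ -9.1877e-5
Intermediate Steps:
p(A) = -17 - 13*A
t(E, J) = -J/43 (t(E, J) = J*(-1/43) = -J/43)
1/(-10880 + t(p(0), 177)) = 1/(-10880 - 1/43*177) = 1/(-10880 - 177/43) = 1/(-468017/43) = -43/468017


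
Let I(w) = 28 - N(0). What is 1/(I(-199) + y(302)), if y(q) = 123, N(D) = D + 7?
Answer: 1/144 ≈ 0.0069444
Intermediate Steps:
N(D) = 7 + D
I(w) = 21 (I(w) = 28 - (7 + 0) = 28 - 1*7 = 28 - 7 = 21)
1/(I(-199) + y(302)) = 1/(21 + 123) = 1/144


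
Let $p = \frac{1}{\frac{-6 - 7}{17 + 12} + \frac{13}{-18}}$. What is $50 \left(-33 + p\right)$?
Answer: $- \frac{1034250}{611} \approx -1692.7$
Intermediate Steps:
$p = - \frac{522}{611}$ ($p = \frac{1}{- \frac{13}{29} + 13 \left(- \frac{1}{18}\right)} = \frac{1}{\left(-13\right) \frac{1}{29} - \frac{13}{18}} = \frac{1}{- \frac{13}{29} - \frac{13}{18}} = \frac{1}{- \frac{611}{522}} = - \frac{522}{611} \approx -0.85434$)
$50 \left(-33 + p\right) = 50 \left(-33 - \frac{522}{611}\right) = 50 \left(- \frac{20685}{611}\right) = - \frac{1034250}{611}$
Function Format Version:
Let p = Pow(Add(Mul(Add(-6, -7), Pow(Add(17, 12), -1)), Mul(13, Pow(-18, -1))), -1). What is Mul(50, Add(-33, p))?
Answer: Rational(-1034250, 611) ≈ -1692.7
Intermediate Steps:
p = Rational(-522, 611) (p = Pow(Add(Mul(-13, Pow(29, -1)), Mul(13, Rational(-1, 18))), -1) = Pow(Add(Mul(-13, Rational(1, 29)), Rational(-13, 18)), -1) = Pow(Add(Rational(-13, 29), Rational(-13, 18)), -1) = Pow(Rational(-611, 522), -1) = Rational(-522, 611) ≈ -0.85434)
Mul(50, Add(-33, p)) = Mul(50, Add(-33, Rational(-522, 611))) = Mul(50, Rational(-20685, 611)) = Rational(-1034250, 611)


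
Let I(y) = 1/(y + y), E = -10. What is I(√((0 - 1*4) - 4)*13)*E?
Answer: 5*I*√2/52 ≈ 0.13598*I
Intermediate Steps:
I(y) = 1/(2*y)
I(√((0 - 1*4) - 4)*13)*E = (1/(2*((√((0 - 1*4) - 4)*13))))*(-10) = (1/(2*((√((0 - 4) - 4)*13))))*(-10) = (1/(2*((√(-4 - 4)*13))))*(-10) = (1/(2*((√(-8)*13))))*(-10) = (1/(2*(((2*I*√2)*13))))*(-10) = (1/(2*((26*I*√2))))*(-10) = ((-I*√2/52)/2)*(-10) = -I*√2/104*(-10) = 5*I*√2/52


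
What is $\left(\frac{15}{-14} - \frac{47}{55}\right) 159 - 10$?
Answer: $- \frac{243497}{770} \approx -316.23$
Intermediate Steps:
$\left(\frac{15}{-14} - \frac{47}{55}\right) 159 - 10 = \left(15 \left(- \frac{1}{14}\right) - \frac{47}{55}\right) 159 - 10 = \left(- \frac{15}{14} - \frac{47}{55}\right) 159 - 10 = \left(- \frac{1483}{770}\right) 159 - 10 = - \frac{235797}{770} - 10 = - \frac{243497}{770}$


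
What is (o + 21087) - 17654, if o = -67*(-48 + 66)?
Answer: 2227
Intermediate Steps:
o = -1206 (o = -67*18 = -1206)
(o + 21087) - 17654 = (-1206 + 21087) - 17654 = 19881 - 17654 = 2227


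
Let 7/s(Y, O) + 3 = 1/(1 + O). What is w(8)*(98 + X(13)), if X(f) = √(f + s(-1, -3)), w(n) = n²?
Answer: 6272 + 64*√11 ≈ 6484.3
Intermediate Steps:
s(Y, O) = 7/(-3 + 1/(1 + O))
X(f) = √(-2 + f) (X(f) = √(f + 7*(-1 - 1*(-3))/(2 + 3*(-3))) = √(f + 7*(-1 + 3)/(2 - 9)) = √(f + 7*2/(-7)) = √(f + 7*(-⅐)*2) = √(f - 2) = √(-2 + f))
w(8)*(98 + X(13)) = 8²*(98 + √(-2 + 13)) = 64*(98 + √11) = 6272 + 64*√11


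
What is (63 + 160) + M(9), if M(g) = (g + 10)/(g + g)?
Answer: 4033/18 ≈ 224.06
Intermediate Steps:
M(g) = (10 + g)/(2*g) (M(g) = (10 + g)/((2*g)) = (10 + g)*(1/(2*g)) = (10 + g)/(2*g))
(63 + 160) + M(9) = (63 + 160) + (1/2)*(10 + 9)/9 = 223 + (1/2)*(1/9)*19 = 223 + 19/18 = 4033/18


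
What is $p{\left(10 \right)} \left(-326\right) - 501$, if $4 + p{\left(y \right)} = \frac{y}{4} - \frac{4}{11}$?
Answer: $\frac{1172}{11} \approx 106.55$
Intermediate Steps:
$p{\left(y \right)} = - \frac{48}{11} + \frac{y}{4}$ ($p{\left(y \right)} = -4 + \left(\frac{y}{4} - \frac{4}{11}\right) = -4 + \left(- \frac{4}{11} + \frac{y}{4}\right) = - \frac{48}{11} + \frac{y}{4}$)
$p{\left(10 \right)} \left(-326\right) - 501 = \left(- \frac{48}{11} + \frac{1}{4} \cdot 10\right) \left(-326\right) - 501 = \left(- \frac{48}{11} + \frac{5}{2}\right) \left(-326\right) - 501 = \left(- \frac{41}{22}\right) \left(-326\right) - 501 = \frac{6683}{11} - 501 = \frac{1172}{11}$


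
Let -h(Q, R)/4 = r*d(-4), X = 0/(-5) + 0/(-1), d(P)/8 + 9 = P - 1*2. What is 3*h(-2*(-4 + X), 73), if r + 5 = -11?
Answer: -23040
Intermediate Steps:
r = -16 (r = -5 - 11 = -16)
d(P) = -88 + 8*P (d(P) = -72 + 8*(P - 1*2) = -72 + 8*(P - 2) = -72 + 8*(-2 + P) = -72 + (-16 + 8*P) = -88 + 8*P)
X = 0 (X = 0*(-1/5) + 0*(-1) = 0 + 0 = 0)
h(Q, R) = -7680 (h(Q, R) = -(-64)*(-88 + 8*(-4)) = -(-64)*(-88 - 32) = -(-64)*(-120) = -4*1920 = -7680)
3*h(-2*(-4 + X), 73) = 3*(-7680) = -23040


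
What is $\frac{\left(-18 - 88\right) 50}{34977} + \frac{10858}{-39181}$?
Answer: $- \frac{587439566}{1370433837} \approx -0.42865$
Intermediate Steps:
$\frac{\left(-18 - 88\right) 50}{34977} + \frac{10858}{-39181} = \left(-106\right) 50 \cdot \frac{1}{34977} + 10858 \left(- \frac{1}{39181}\right) = \left(-5300\right) \frac{1}{34977} - \frac{10858}{39181} = - \frac{5300}{34977} - \frac{10858}{39181} = - \frac{587439566}{1370433837}$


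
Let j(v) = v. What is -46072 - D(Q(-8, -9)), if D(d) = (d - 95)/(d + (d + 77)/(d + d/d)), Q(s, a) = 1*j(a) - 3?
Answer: -9077361/197 ≈ -46078.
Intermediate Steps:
Q(s, a) = -3 + a (Q(s, a) = 1*a - 3 = a - 3 = -3 + a)
D(d) = (-95 + d)/(d + (77 + d)/(1 + d)) (D(d) = (-95 + d)/(d + (77 + d)/(d + 1)) = (-95 + d)/(d + (77 + d)/(1 + d)))
-46072 - D(Q(-8, -9)) = -46072 - (-95 + (-3 - 9)² - 94*(-3 - 9))/(77 + (-3 - 9)² + 2*(-3 - 9)) = -46072 - (-95 + (-12)² - 94*(-12))/(77 + (-12)² + 2*(-12)) = -46072 - (-95 + 144 + 1128)/(77 + 144 - 24) = -46072 - 1177/197 = -9077361/197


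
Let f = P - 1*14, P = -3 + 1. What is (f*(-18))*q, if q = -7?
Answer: -2016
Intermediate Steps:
P = -2
f = -16 (f = -2 - 1*14 = -2 - 14 = -16)
(f*(-18))*q = -16*(-18)*(-7) = 288*(-7) = -2016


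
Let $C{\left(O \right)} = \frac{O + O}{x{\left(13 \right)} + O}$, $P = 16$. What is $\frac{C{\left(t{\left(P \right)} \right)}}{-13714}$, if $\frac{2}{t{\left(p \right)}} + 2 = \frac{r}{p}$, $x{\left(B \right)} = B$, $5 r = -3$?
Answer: $\frac{160}{13432863} \approx 1.1911 \cdot 10^{-5}$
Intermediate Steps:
$r = - \frac{3}{5}$ ($r = \frac{1}{5} \left(-3\right) = - \frac{3}{5} \approx -0.6$)
$t{\left(p \right)} = \frac{2}{-2 - \frac{3}{5 p}}$
$C{\left(O \right)} = \frac{2 O}{13 + O}$ ($C{\left(O \right)} = \frac{O + O}{13 + O} = \frac{2 O}{13 + O}$)
$\frac{C{\left(t{\left(P \right)} \right)}}{-13714} = \frac{2 \left(\left(-10\right) 16 \frac{1}{3 + 10 \cdot 16}\right) \frac{1}{13 - \frac{160}{3 + 10 \cdot 16}}}{-13714} = \frac{2 \left(\left(-10\right) 16 \frac{1}{3 + 160}\right)}{13 - \frac{160}{3 + 160}} \left(- \frac{1}{13714}\right) = \frac{2 \left(\left(-10\right) 16 \cdot \frac{1}{163}\right)}{13 - \frac{160}{163}} \left(- \frac{1}{13714}\right) = \frac{2 \left(\left(-10\right) 16 \cdot \frac{1}{163}\right)}{13 - 160 \cdot \frac{1}{163}} \left(- \frac{1}{13714}\right) = 2 \left(- \frac{160}{163}\right) \frac{1}{13 - \frac{160}{163}} \left(- \frac{1}{13714}\right) = 2 \left(- \frac{160}{163}\right) \frac{1}{\frac{1959}{163}} \left(- \frac{1}{13714}\right) = 2 \left(- \frac{160}{163}\right) \frac{163}{1959} \left(- \frac{1}{13714}\right) = \left(- \frac{320}{1959}\right) \left(- \frac{1}{13714}\right) = \frac{160}{13432863}$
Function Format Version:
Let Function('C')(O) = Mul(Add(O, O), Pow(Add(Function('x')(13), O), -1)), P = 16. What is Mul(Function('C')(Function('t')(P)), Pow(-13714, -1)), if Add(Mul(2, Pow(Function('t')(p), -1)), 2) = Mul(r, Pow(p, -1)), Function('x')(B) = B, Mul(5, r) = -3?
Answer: Rational(160, 13432863) ≈ 1.1911e-5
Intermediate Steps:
r = Rational(-3, 5) (r = Mul(Rational(1, 5), -3) = Rational(-3, 5) ≈ -0.60000)
Function('t')(p) = Mul(2, Pow(Add(-2, Mul(Rational(-3, 5), Pow(p, -1))), -1))
Function('C')(O) = Mul(2, O, Pow(Add(13, O), -1)) (Function('C')(O) = Mul(Add(O, O), Pow(Add(13, O), -1)) = Mul(Mul(2, O), Pow(Add(13, O), -1)) = Mul(2, O, Pow(Add(13, O), -1)))
Mul(Function('C')(Function('t')(P)), Pow(-13714, -1)) = Mul(Mul(2, Mul(-10, 16, Pow(Add(3, Mul(10, 16)), -1)), Pow(Add(13, Mul(-10, 16, Pow(Add(3, Mul(10, 16)), -1))), -1)), Pow(-13714, -1)) = Mul(Mul(2, Mul(-10, 16, Pow(Add(3, 160), -1)), Pow(Add(13, Mul(-10, 16, Pow(Add(3, 160), -1))), -1)), Rational(-1, 13714)) = Mul(Mul(2, Mul(-10, 16, Pow(163, -1)), Pow(Add(13, Mul(-10, 16, Pow(163, -1))), -1)), Rational(-1, 13714)) = Mul(Mul(2, Mul(-10, 16, Rational(1, 163)), Pow(Add(13, Mul(-10, 16, Rational(1, 163))), -1)), Rational(-1, 13714)) = Mul(Mul(2, Rational(-160, 163), Pow(Add(13, Rational(-160, 163)), -1)), Rational(-1, 13714)) = Mul(Mul(2, Rational(-160, 163), Pow(Rational(1959, 163), -1)), Rational(-1, 13714)) = Mul(Mul(2, Rational(-160, 163), Rational(163, 1959)), Rational(-1, 13714)) = Mul(Rational(-320, 1959), Rational(-1, 13714)) = Rational(160, 13432863)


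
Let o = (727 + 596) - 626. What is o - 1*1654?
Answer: -957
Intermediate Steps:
o = 697 (o = 1323 - 626 = 697)
o - 1*1654 = 697 - 1*1654 = 697 - 1654 = -957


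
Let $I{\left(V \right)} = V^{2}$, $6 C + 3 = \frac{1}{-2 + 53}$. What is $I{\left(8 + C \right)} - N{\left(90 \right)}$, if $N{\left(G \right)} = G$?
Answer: $- \frac{788906}{23409} \approx -33.701$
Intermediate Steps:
$C = - \frac{76}{153}$ ($C = - \frac{1}{2} + \frac{1}{6 \left(-2 + 53\right)} = - \frac{1}{2} + \frac{1}{6 \cdot 51} = - \frac{1}{2} + \frac{1}{6} \cdot \frac{1}{51} = - \frac{1}{2} + \frac{1}{306} = - \frac{76}{153} \approx -0.49673$)
$I{\left(8 + C \right)} - N{\left(90 \right)} = \left(8 - \frac{76}{153}\right)^{2} - 90 = \left(\frac{1148}{153}\right)^{2} - 90 = \frac{1317904}{23409} - 90 = - \frac{788906}{23409}$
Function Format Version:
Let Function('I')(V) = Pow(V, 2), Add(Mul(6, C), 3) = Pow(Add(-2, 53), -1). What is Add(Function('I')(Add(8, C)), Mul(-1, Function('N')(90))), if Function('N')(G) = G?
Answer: Rational(-788906, 23409) ≈ -33.701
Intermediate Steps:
C = Rational(-76, 153) (C = Add(Rational(-1, 2), Mul(Rational(1, 6), Pow(Add(-2, 53), -1))) = Add(Rational(-1, 2), Mul(Rational(1, 6), Pow(51, -1))) = Add(Rational(-1, 2), Mul(Rational(1, 6), Rational(1, 51))) = Add(Rational(-1, 2), Rational(1, 306)) = Rational(-76, 153) ≈ -0.49673)
Add(Function('I')(Add(8, C)), Mul(-1, Function('N')(90))) = Add(Pow(Add(8, Rational(-76, 153)), 2), Mul(-1, 90)) = Add(Pow(Rational(1148, 153), 2), -90) = Add(Rational(1317904, 23409), -90) = Rational(-788906, 23409)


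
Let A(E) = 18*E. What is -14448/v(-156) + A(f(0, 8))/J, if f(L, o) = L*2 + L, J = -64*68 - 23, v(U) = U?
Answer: 1204/13 ≈ 92.615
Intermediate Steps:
J = -4375 (J = -4352 - 23 = -4375)
f(L, o) = 3*L (f(L, o) = 2*L + L = 3*L)
-14448/v(-156) + A(f(0, 8))/J = -14448/(-156) + (18*(3*0))/(-4375) = -14448*(-1/156) + (18*0)*(-1/4375) = 1204/13 + 0*(-1/4375) = 1204/13 + 0 = 1204/13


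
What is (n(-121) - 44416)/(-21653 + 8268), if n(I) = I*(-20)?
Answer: 41996/13385 ≈ 3.1375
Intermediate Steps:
n(I) = -20*I
(n(-121) - 44416)/(-21653 + 8268) = (-20*(-121) - 44416)/(-21653 + 8268) = (2420 - 44416)/(-13385) = -41996*(-1/13385) = 41996/13385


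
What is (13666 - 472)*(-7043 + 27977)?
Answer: 276203196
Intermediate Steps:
(13666 - 472)*(-7043 + 27977) = 13194*20934 = 276203196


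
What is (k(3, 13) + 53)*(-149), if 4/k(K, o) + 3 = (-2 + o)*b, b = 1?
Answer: -15943/2 ≈ -7971.5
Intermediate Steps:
k(K, o) = 4/(-5 + o) (k(K, o) = 4/(-3 + (-2 + o)*1) = 4/(-3 + (-2 + o)) = 4/(-5 + o))
(k(3, 13) + 53)*(-149) = (4/(-5 + 13) + 53)*(-149) = (4/8 + 53)*(-149) = (4*(⅛) + 53)*(-149) = (½ + 53)*(-149) = (107/2)*(-149) = -15943/2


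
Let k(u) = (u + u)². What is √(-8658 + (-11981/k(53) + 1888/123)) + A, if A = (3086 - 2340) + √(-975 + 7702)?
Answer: 746 + 31*√7 + 7*I*√29986542813/13038 ≈ 828.02 + 92.972*I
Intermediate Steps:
k(u) = 4*u² (k(u) = (2*u)² = 4*u²)
A = 746 + 31*√7 (A = 746 + √6727 = 746 + 31*√7 ≈ 828.02)
√(-8658 + (-11981/k(53) + 1888/123)) + A = √(-8658 + (-11981/(4*53²) + 1888/123)) + (746 + 31*√7) = √(-8658 + (-11981/(4*2809) + 1888*(1/123))) + (746 + 31*√7) = √(-8658 + (-11981/11236 + 1888/123)) + (746 + 31*√7) = √(-8658 + 19739905/1382028) + (746 + 31*√7) = √(-11945858519/1382028) + (746 + 31*√7) = 7*I*√29986542813/13038 + (746 + 31*√7) = 746 + 31*√7 + 7*I*√29986542813/13038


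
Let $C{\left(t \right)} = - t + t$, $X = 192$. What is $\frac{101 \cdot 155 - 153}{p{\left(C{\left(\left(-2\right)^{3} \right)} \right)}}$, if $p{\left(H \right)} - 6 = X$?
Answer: $\frac{7751}{99} \approx 78.293$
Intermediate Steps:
$C{\left(t \right)} = 0$
$p{\left(H \right)} = 198$ ($p{\left(H \right)} = 6 + 192 = 198$)
$\frac{101 \cdot 155 - 153}{p{\left(C{\left(\left(-2\right)^{3} \right)} \right)}} = \frac{101 \cdot 155 - 153}{198} = \left(15655 - 153\right) \frac{1}{198} = 15502 \cdot \frac{1}{198} = \frac{7751}{99}$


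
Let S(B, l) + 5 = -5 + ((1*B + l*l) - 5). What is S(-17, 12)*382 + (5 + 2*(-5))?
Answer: 42779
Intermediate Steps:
S(B, l) = -15 + B + l² (S(B, l) = -5 + (-5 + ((1*B + l*l) - 5)) = -5 + (-5 + ((B + l²) - 5)) = -5 + (-5 + (-5 + B + l²)) = -5 + (-10 + B + l²) = -15 + B + l²)
S(-17, 12)*382 + (5 + 2*(-5)) = (-15 - 17 + 12²)*382 + (5 + 2*(-5)) = (-15 - 17 + 144)*382 + (5 - 10) = 112*382 - 5 = 42784 - 5 = 42779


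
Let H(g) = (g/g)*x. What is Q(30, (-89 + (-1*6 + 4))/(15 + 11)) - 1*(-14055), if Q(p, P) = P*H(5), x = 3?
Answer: 28089/2 ≈ 14045.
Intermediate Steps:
H(g) = 3 (H(g) = (g/g)*3 = 1*3 = 3)
Q(p, P) = 3*P (Q(p, P) = P*3 = 3*P)
Q(30, (-89 + (-1*6 + 4))/(15 + 11)) - 1*(-14055) = 3*((-89 + (-1*6 + 4))/(15 + 11)) - 1*(-14055) = 3*((-89 + (-6 + 4))/26) + 14055 = 3*((-89 - 2)*(1/26)) + 14055 = 3*(-91*1/26) + 14055 = 3*(-7/2) + 14055 = -21/2 + 14055 = 28089/2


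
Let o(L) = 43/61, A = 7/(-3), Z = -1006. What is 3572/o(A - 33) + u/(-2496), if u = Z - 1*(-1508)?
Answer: 271918423/53664 ≈ 5067.1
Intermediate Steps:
A = -7/3 (A = 7*(-⅓) = -7/3 ≈ -2.3333)
u = 502 (u = -1006 - 1*(-1508) = -1006 + 1508 = 502)
o(L) = 43/61 (o(L) = 43*(1/61) = 43/61)
3572/o(A - 33) + u/(-2496) = 3572/(43/61) + 502/(-2496) = 3572*(61/43) + 502*(-1/2496) = 217892/43 - 251/1248 = 271918423/53664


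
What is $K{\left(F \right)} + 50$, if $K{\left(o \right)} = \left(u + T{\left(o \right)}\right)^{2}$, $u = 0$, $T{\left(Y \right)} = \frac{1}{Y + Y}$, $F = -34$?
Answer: $\frac{231201}{4624} \approx 50.0$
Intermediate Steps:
$T{\left(Y \right)} = \frac{1}{2 Y}$
$K{\left(o \right)} = \frac{1}{4 o^{2}}$ ($K{\left(o \right)} = \left(0 + \frac{1}{2 o}\right)^{2} = \left(\frac{1}{2 o}\right)^{2} = \frac{1}{4 o^{2}}$)
$K{\left(F \right)} + 50 = \frac{1}{4 \cdot 1156} + 50 = \frac{1}{4} \cdot \frac{1}{1156} + 50 = \frac{1}{4624} + 50 = \frac{231201}{4624}$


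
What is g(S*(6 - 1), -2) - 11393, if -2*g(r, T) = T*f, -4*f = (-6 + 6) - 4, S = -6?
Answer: -11392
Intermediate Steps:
f = 1 (f = -((-6 + 6) - 4)/4 = -(0 - 4)/4 = -¼*(-4) = 1)
g(r, T) = -T/2
g(S*(6 - 1), -2) - 11393 = -½*(-2) - 11393 = 1 - 11393 = -11392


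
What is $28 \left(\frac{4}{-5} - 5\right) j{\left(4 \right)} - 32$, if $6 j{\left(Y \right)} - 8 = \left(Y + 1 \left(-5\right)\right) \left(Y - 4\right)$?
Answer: $- \frac{3728}{15} \approx -248.53$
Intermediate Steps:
$j{\left(Y \right)} = \frac{4}{3} + \frac{\left(-5 + Y\right) \left(-4 + Y\right)}{6}$ ($j{\left(Y \right)} = \frac{4}{3} + \frac{\left(Y + 1 \left(-5\right)\right) \left(Y - 4\right)}{6} = \frac{4}{3} + \frac{\left(Y - 5\right) \left(-4 + Y\right)}{6} = \frac{4}{3} + \frac{\left(-5 + Y\right) \left(-4 + Y\right)}{6}$)
$28 \left(\frac{4}{-5} - 5\right) j{\left(4 \right)} - 32 = 28 \left(\frac{4}{-5} - 5\right) \left(\frac{14}{3} - 6 + \frac{4^{2}}{6}\right) - 32 = 28 \left(4 \left(- \frac{1}{5}\right) - 5\right) \left(\frac{14}{3} - 6 + \frac{1}{6} \cdot 16\right) - 32 = 28 \left(- \frac{4}{5} - 5\right) \left(\frac{14}{3} - 6 + \frac{8}{3}\right) - 32 = 28 \left(\left(- \frac{29}{5}\right) \frac{4}{3}\right) - 32 = 28 \left(- \frac{116}{15}\right) - 32 = - \frac{3248}{15} - 32 = - \frac{3728}{15}$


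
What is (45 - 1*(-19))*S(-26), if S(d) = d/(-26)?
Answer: 64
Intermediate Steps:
S(d) = -d/26 (S(d) = d*(-1/26) = -d/26)
(45 - 1*(-19))*S(-26) = (45 - 1*(-19))*(-1/26*(-26)) = (45 + 19)*1 = 64*1 = 64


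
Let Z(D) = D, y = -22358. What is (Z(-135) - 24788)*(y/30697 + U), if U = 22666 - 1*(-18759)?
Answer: -31692108408241/30697 ≈ -1.0324e+9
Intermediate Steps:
U = 41425 (U = 22666 + 18759 = 41425)
(Z(-135) - 24788)*(y/30697 + U) = (-135 - 24788)*(-22358/30697 + 41425) = -24923*(-22358*1/30697 + 41425) = -24923*(-22358/30697 + 41425) = -24923*1271600867/30697 = -31692108408241/30697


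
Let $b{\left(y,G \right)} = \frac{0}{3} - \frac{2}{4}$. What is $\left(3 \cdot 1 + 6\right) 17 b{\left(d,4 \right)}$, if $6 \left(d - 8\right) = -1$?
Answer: $- \frac{153}{2} \approx -76.5$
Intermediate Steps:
$d = \frac{47}{6}$ ($d = 8 + \frac{1}{6} \left(-1\right) = 8 - \frac{1}{6} = \frac{47}{6} \approx 7.8333$)
$b{\left(y,G \right)} = - \frac{1}{2}$ ($b{\left(y,G \right)} = 0 \cdot \frac{1}{3} - \frac{1}{2} = 0 - \frac{1}{2} = - \frac{1}{2}$)
$\left(3 \cdot 1 + 6\right) 17 b{\left(d,4 \right)} = \left(3 \cdot 1 + 6\right) 17 \left(- \frac{1}{2}\right) = \left(3 + 6\right) 17 \left(- \frac{1}{2}\right) = 9 \cdot 17 \left(- \frac{1}{2}\right) = 153 \left(- \frac{1}{2}\right) = - \frac{153}{2}$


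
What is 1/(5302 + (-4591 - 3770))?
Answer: -1/3059 ≈ -0.00032690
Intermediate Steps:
1/(5302 + (-4591 - 3770)) = 1/(5302 - 8361) = 1/(-3059) = -1/3059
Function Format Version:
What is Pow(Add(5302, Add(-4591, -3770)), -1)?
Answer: Rational(-1, 3059) ≈ -0.00032690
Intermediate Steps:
Pow(Add(5302, Add(-4591, -3770)), -1) = Pow(Add(5302, -8361), -1) = Pow(-3059, -1) = Rational(-1, 3059)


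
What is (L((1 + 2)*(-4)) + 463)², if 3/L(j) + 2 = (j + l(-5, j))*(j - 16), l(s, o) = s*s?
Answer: 3190555225/14884 ≈ 2.1436e+5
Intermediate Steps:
l(s, o) = s²
L(j) = 3/(-2 + (-16 + j)*(25 + j)) (L(j) = 3/(-2 + (j + (-5)²)*(j - 16)) = 3/(-2 + (j + 25)*(-16 + j)) = 3/(-2 + (25 + j)*(-16 + j)) = 3/(-2 + (-16 + j)*(25 + j)))
(L((1 + 2)*(-4)) + 463)² = (3/(-402 + ((1 + 2)*(-4))² + 9*((1 + 2)*(-4))) + 463)² = (3/(-402 + (3*(-4))² + 9*(3*(-4))) + 463)² = (3/(-402 + (-12)² + 9*(-12)) + 463)² = (3/(-402 + 144 - 108) + 463)² = (3/(-366) + 463)² = (3*(-1/366) + 463)² = (-1/122 + 463)² = (56485/122)² = 3190555225/14884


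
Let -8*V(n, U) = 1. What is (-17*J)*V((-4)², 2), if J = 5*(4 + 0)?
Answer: 85/2 ≈ 42.500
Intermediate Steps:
V(n, U) = -⅛ (V(n, U) = -⅛*1 = -⅛)
J = 20 (J = 5*4 = 20)
(-17*J)*V((-4)², 2) = -17*20*(-⅛) = -340*(-⅛) = 85/2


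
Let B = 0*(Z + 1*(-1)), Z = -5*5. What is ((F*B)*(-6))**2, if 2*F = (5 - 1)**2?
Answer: 0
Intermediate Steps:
F = 8 (F = (5 - 1)**2/2 = (1/2)*4**2 = (1/2)*16 = 8)
Z = -25
B = 0 (B = 0*(-25 + 1*(-1)) = 0*(-25 - 1) = 0*(-26) = 0)
((F*B)*(-6))**2 = ((8*0)*(-6))**2 = (0*(-6))**2 = 0**2 = 0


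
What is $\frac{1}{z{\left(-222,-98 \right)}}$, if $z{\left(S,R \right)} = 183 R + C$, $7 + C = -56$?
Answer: $- \frac{1}{17997} \approx -5.5565 \cdot 10^{-5}$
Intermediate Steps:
$C = -63$ ($C = -7 - 56 = -63$)
$z{\left(S,R \right)} = -63 + 183 R$ ($z{\left(S,R \right)} = 183 R - 63 = -63 + 183 R$)
$\frac{1}{z{\left(-222,-98 \right)}} = \frac{1}{-63 + 183 \left(-98\right)} = \frac{1}{-63 - 17934} = \frac{1}{-17997} = - \frac{1}{17997}$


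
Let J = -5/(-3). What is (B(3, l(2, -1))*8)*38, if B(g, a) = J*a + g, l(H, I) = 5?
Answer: 10336/3 ≈ 3445.3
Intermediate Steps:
J = 5/3 (J = -5*(-⅓) = 5/3 ≈ 1.6667)
B(g, a) = g + 5*a/3 (B(g, a) = 5*a/3 + g = g + 5*a/3)
(B(3, l(2, -1))*8)*38 = ((3 + (5/3)*5)*8)*38 = ((3 + 25/3)*8)*38 = ((34/3)*8)*38 = (272/3)*38 = 10336/3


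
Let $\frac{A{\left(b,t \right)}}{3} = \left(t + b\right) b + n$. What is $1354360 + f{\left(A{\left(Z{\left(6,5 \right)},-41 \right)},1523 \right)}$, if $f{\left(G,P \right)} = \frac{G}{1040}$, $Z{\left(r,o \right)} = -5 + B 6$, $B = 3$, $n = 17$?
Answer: $\frac{1408533359}{1040} \approx 1.3544 \cdot 10^{6}$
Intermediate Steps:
$Z{\left(r,o \right)} = 13$ ($Z{\left(r,o \right)} = -5 + 3 \cdot 6 = -5 + 18 = 13$)
$A{\left(b,t \right)} = 51 + 3 b \left(b + t\right)$ ($A{\left(b,t \right)} = 3 \left(\left(t + b\right) b + 17\right) = 3 \left(\left(b + t\right) b + 17\right) = 3 \left(b \left(b + t\right) + 17\right) = 3 \left(17 + b \left(b + t\right)\right) = 51 + 3 b \left(b + t\right)$)
$f{\left(G,P \right)} = \frac{G}{1040}$ ($f{\left(G,P \right)} = G \frac{1}{1040} = \frac{G}{1040}$)
$1354360 + f{\left(A{\left(Z{\left(6,5 \right)},-41 \right)},1523 \right)} = 1354360 + \frac{51 + 3 \cdot 13^{2} + 3 \cdot 13 \left(-41\right)}{1040} = 1354360 + \frac{51 + 3 \cdot 169 - 1599}{1040} = 1354360 + \frac{51 + 507 - 1599}{1040} = 1354360 + \frac{1}{1040} \left(-1041\right) = 1354360 - \frac{1041}{1040} = \frac{1408533359}{1040}$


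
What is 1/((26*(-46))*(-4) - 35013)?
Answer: -1/30229 ≈ -3.3081e-5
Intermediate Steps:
1/((26*(-46))*(-4) - 35013) = 1/(-1196*(-4) - 35013) = 1/(4784 - 35013) = 1/(-30229) = -1/30229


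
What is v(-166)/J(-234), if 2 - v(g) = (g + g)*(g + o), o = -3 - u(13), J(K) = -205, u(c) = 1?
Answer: 56438/205 ≈ 275.31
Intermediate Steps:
o = -4 (o = -3 - 1*1 = -3 - 1 = -4)
v(g) = 2 - 2*g*(-4 + g) (v(g) = 2 - (g + g)*(g - 4) = 2 - 2*g*(-4 + g))
v(-166)/J(-234) = (2 - 2*(-166)² + 8*(-166))/(-205) = (2 - 2*27556 - 1328)*(-1/205) = (2 - 55112 - 1328)*(-1/205) = -56438*(-1/205) = 56438/205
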